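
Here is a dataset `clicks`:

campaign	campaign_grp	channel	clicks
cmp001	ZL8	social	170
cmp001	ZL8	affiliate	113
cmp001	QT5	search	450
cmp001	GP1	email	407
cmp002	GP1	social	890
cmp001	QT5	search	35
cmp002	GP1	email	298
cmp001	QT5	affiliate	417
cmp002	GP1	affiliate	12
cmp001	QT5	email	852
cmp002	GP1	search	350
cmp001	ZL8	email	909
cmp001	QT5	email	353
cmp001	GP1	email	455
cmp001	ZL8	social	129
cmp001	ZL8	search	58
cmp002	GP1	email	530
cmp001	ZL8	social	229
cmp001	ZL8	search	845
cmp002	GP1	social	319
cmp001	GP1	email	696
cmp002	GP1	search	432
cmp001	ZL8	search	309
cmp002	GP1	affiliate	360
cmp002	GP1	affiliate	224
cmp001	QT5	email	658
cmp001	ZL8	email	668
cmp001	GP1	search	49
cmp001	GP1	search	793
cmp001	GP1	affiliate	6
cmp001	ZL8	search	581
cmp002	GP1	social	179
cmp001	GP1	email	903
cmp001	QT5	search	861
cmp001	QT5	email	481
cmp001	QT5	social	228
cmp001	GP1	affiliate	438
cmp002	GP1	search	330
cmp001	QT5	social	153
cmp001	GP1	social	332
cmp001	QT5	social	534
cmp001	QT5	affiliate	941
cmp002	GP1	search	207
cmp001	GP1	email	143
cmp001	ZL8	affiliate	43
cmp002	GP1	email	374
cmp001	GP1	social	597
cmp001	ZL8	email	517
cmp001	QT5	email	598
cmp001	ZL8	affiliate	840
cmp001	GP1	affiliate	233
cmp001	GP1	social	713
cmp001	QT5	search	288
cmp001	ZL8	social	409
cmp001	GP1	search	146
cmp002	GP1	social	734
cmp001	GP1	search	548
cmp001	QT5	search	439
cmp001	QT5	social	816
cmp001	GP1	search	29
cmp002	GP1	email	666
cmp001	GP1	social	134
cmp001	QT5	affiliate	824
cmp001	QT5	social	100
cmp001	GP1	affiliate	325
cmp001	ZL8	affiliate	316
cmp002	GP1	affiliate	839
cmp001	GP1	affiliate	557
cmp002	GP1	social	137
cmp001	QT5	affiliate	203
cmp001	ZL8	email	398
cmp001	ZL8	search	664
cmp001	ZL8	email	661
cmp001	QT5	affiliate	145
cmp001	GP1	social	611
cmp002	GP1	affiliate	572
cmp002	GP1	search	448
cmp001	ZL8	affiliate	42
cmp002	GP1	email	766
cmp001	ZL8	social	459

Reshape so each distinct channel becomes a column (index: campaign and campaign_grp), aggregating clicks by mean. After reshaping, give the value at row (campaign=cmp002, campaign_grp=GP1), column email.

Rows with campaign=cmp002, campaign_grp=GP1 and channel=email: clicks values are 298, 530, 374, 666, 766.
(298 + 530 + 374 + 666 + 766) / 5 = 526.80.

526.80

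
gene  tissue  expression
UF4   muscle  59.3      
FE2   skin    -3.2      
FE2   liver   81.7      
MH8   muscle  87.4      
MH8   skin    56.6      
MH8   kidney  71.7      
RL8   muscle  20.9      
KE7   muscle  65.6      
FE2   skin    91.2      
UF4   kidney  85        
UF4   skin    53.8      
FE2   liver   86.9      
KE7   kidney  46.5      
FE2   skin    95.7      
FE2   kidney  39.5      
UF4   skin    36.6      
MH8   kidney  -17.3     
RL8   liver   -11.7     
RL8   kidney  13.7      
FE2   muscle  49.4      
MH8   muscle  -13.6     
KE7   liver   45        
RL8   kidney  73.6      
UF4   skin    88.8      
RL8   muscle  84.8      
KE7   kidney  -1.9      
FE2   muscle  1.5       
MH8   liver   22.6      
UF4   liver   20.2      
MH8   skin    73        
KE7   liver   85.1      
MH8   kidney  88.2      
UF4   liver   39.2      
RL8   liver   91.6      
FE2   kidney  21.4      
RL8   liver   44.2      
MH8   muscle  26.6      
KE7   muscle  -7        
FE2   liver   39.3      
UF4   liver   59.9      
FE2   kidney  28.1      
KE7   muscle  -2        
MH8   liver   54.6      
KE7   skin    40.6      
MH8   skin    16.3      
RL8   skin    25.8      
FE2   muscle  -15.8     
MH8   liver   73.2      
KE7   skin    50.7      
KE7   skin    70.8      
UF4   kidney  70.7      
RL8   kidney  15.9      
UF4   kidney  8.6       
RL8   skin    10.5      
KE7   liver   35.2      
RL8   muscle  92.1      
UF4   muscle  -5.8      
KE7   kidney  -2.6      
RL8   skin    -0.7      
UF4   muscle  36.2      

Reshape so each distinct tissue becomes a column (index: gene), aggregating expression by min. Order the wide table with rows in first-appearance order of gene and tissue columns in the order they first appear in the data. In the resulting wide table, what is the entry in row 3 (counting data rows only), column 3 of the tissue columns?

With rows in first-appearance order of gene, row 3 is gene=MH8. tissue columns in first-appearance order: muscle, skin, liver, kidney; column 3 is liver.
Long rows with gene=MH8, tissue=liver: min(22.6, 54.6, 73.2) = 22.6.

22.6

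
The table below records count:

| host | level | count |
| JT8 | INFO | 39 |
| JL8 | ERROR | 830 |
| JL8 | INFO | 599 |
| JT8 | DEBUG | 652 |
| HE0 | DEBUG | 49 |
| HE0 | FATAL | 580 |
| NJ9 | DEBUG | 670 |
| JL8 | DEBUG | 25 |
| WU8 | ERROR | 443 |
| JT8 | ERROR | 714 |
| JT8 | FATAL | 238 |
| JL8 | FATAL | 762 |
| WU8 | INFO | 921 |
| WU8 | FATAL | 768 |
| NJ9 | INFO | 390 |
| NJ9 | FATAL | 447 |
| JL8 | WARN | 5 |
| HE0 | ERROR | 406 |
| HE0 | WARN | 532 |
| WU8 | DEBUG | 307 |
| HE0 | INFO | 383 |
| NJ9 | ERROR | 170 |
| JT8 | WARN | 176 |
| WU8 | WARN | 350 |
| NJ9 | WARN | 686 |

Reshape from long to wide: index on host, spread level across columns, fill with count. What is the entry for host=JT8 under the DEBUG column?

Wide layout: rows indexed by host, columns are the 5 distinct level values (INFO, ERROR, DEBUG, FATAL, WARN).
Cell (host=JT8, level=DEBUG) draws from the long row where host=JT8 and level=DEBUG, which has count=652.

652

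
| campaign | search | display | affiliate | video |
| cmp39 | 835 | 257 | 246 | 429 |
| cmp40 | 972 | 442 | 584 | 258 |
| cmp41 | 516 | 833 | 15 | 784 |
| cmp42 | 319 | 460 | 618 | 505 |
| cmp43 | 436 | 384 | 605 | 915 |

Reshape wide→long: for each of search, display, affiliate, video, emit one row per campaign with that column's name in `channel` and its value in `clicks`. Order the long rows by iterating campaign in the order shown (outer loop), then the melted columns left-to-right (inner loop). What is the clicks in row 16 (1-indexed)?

20 rows total (5 × 4). Row 16: index ⌊(16-1)/4⌋ = 3 into campaign → cmp42; (16-1) mod 4 = 3 into the melted columns → video.
So row 16 is (cmp42, video, 505); clicks = 505.

505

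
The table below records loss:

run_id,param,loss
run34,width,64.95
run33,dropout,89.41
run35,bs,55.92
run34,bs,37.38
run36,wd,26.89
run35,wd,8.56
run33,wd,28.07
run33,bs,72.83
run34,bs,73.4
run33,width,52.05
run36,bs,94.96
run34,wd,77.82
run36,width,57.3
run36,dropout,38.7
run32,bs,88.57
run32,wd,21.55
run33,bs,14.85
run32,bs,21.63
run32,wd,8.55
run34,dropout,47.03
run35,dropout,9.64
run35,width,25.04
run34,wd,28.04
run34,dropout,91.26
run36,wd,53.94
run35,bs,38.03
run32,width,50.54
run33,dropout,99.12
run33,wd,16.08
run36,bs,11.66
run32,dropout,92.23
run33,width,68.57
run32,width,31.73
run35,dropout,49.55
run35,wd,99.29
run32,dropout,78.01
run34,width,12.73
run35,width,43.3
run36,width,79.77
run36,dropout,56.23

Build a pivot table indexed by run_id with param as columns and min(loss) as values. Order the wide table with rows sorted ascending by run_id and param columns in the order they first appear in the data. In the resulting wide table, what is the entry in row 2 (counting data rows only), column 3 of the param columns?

14.85

With rows sorted ascending by run_id, row 2 is run_id=run33. param columns in first-appearance order: width, dropout, bs, wd; column 3 is bs.
Long rows with run_id=run33, param=bs: min(72.83, 14.85) = 14.85.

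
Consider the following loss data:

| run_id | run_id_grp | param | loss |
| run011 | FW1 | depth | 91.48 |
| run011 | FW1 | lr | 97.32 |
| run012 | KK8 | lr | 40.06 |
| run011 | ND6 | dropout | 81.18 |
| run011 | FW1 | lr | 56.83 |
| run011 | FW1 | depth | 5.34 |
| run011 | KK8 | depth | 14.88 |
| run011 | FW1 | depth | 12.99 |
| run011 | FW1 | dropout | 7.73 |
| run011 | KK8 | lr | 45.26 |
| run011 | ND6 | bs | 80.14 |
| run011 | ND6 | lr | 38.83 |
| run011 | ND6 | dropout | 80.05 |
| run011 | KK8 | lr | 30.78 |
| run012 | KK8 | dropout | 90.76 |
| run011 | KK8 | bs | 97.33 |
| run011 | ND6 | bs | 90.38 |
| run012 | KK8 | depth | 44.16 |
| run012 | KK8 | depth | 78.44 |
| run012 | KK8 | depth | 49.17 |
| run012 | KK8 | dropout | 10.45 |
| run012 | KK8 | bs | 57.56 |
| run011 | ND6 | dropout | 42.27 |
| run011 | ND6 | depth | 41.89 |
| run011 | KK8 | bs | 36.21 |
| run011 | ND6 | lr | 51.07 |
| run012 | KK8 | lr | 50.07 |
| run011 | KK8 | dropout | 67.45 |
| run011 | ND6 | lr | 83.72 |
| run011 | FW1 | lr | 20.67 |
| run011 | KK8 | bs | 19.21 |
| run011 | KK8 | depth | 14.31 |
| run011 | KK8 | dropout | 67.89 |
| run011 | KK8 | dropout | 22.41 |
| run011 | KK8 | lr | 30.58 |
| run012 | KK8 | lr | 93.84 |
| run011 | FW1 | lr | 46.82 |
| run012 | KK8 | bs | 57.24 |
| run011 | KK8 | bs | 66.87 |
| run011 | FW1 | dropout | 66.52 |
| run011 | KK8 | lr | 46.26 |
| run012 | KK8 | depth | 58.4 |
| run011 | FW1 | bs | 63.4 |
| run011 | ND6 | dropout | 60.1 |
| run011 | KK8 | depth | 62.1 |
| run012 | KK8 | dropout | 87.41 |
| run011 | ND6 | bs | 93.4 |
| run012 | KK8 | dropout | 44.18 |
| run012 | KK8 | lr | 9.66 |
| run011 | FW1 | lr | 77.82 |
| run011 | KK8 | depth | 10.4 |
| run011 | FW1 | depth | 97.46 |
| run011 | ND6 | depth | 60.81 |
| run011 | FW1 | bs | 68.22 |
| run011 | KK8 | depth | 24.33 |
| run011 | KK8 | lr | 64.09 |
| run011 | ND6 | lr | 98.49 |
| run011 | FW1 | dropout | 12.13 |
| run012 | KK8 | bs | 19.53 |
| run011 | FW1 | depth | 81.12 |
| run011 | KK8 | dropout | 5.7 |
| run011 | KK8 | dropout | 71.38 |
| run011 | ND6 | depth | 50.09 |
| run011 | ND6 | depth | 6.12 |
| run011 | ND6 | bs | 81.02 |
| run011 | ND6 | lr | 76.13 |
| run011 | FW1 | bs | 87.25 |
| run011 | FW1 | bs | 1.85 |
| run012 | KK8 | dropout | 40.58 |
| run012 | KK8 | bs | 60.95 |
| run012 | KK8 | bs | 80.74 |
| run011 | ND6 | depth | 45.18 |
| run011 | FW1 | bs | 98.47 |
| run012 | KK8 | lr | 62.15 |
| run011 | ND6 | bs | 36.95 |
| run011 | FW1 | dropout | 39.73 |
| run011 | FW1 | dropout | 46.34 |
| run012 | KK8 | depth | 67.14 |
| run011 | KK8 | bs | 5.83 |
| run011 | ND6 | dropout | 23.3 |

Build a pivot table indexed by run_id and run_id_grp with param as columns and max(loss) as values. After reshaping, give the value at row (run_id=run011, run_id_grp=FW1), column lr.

97.32

Rows with run_id=run011, run_id_grp=FW1 and param=lr: loss values are 97.32, 56.83, 20.67, 46.82, 77.82.
max(97.32, 56.83, 20.67, 46.82, 77.82) = 97.32.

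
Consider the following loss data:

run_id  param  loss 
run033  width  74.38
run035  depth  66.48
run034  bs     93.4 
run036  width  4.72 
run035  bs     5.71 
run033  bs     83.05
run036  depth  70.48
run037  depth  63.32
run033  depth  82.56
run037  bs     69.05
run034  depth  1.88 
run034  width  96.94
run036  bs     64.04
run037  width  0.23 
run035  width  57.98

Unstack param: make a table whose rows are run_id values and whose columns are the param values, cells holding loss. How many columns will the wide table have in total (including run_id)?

1 column for run_id plus 3 distinct param values → 4 columns.

4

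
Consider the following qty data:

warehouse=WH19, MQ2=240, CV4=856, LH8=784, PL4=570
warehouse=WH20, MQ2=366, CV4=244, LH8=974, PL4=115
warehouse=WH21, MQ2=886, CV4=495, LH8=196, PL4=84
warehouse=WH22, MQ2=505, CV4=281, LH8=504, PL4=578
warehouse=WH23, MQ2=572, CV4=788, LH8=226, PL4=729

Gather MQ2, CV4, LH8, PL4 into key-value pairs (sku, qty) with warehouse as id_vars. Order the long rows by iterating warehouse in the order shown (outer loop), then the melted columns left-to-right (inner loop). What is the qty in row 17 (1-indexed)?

20 rows total (5 × 4). Row 17: index ⌊(17-1)/4⌋ = 4 into warehouse → WH23; (17-1) mod 4 = 0 into the melted columns → MQ2.
So row 17 is (WH23, MQ2, 572); qty = 572.

572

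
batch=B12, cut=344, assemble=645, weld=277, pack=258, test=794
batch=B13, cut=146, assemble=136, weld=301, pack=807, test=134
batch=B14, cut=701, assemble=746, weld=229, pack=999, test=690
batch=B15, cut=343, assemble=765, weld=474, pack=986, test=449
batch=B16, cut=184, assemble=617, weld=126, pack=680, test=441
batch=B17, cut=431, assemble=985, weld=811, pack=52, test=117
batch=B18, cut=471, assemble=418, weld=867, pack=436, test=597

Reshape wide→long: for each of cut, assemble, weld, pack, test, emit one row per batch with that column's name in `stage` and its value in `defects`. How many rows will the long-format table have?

35

7 batch values × 5 melted columns = 35 rows.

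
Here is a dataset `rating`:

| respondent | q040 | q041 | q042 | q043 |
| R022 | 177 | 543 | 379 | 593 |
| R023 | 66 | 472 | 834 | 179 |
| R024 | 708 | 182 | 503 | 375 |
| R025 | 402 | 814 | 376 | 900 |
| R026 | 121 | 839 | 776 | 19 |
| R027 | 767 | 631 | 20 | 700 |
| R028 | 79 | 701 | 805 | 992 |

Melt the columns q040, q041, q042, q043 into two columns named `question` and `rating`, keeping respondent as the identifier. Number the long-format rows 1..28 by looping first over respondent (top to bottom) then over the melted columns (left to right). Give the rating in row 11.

28 rows total (7 × 4). Row 11: index ⌊(11-1)/4⌋ = 2 into respondent → R024; (11-1) mod 4 = 2 into the melted columns → q042.
So row 11 is (R024, q042, 503); rating = 503.

503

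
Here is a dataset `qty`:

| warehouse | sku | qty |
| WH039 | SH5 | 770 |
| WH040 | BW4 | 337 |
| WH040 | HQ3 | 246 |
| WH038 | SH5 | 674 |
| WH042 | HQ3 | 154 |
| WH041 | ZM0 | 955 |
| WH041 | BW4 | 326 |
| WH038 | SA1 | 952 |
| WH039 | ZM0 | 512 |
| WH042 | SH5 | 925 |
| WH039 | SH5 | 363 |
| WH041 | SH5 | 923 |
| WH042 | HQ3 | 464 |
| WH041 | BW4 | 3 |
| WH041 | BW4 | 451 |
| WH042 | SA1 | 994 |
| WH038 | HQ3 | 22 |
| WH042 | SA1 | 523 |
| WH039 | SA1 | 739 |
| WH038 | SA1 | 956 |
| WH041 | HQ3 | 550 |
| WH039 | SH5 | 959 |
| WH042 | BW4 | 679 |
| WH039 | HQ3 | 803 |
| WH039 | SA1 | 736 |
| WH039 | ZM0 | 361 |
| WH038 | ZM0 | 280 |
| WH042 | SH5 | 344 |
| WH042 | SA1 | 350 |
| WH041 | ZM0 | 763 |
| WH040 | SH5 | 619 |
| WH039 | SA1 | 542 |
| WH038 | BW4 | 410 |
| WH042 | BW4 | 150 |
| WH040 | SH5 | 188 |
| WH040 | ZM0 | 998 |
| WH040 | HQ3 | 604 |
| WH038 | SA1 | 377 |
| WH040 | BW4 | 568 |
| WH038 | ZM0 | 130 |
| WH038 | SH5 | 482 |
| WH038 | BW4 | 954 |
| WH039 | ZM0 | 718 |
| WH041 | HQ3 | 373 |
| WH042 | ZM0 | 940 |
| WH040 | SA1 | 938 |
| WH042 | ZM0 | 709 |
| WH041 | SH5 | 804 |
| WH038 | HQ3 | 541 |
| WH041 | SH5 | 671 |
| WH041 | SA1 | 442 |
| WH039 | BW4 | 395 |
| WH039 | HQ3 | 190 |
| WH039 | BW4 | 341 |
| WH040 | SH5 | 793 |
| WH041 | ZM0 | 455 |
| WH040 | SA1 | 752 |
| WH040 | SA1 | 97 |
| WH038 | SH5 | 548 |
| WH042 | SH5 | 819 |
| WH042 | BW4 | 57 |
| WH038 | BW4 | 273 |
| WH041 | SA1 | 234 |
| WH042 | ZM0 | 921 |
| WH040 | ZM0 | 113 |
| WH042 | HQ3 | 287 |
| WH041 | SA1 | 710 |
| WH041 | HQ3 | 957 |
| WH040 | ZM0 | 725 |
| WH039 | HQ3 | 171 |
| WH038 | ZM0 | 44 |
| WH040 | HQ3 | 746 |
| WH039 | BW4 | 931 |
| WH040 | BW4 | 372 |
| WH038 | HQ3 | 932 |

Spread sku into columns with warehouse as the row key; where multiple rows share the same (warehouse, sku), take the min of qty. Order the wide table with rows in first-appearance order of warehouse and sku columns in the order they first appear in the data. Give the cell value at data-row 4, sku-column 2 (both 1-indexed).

With rows in first-appearance order of warehouse, row 4 is warehouse=WH042. sku columns in first-appearance order: SH5, BW4, HQ3, ZM0, SA1; column 2 is BW4.
Long rows with warehouse=WH042, sku=BW4: min(679, 150, 57) = 57.

57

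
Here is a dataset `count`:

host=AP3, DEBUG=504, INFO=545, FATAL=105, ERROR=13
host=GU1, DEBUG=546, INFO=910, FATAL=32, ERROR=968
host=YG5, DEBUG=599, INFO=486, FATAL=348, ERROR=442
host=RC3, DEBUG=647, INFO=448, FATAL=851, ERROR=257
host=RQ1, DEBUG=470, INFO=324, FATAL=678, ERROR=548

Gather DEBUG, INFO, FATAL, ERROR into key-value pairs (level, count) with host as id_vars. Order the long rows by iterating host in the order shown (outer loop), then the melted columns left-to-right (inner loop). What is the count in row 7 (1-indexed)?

32

20 rows total (5 × 4). Row 7: index ⌊(7-1)/4⌋ = 1 into host → GU1; (7-1) mod 4 = 2 into the melted columns → FATAL.
So row 7 is (GU1, FATAL, 32); count = 32.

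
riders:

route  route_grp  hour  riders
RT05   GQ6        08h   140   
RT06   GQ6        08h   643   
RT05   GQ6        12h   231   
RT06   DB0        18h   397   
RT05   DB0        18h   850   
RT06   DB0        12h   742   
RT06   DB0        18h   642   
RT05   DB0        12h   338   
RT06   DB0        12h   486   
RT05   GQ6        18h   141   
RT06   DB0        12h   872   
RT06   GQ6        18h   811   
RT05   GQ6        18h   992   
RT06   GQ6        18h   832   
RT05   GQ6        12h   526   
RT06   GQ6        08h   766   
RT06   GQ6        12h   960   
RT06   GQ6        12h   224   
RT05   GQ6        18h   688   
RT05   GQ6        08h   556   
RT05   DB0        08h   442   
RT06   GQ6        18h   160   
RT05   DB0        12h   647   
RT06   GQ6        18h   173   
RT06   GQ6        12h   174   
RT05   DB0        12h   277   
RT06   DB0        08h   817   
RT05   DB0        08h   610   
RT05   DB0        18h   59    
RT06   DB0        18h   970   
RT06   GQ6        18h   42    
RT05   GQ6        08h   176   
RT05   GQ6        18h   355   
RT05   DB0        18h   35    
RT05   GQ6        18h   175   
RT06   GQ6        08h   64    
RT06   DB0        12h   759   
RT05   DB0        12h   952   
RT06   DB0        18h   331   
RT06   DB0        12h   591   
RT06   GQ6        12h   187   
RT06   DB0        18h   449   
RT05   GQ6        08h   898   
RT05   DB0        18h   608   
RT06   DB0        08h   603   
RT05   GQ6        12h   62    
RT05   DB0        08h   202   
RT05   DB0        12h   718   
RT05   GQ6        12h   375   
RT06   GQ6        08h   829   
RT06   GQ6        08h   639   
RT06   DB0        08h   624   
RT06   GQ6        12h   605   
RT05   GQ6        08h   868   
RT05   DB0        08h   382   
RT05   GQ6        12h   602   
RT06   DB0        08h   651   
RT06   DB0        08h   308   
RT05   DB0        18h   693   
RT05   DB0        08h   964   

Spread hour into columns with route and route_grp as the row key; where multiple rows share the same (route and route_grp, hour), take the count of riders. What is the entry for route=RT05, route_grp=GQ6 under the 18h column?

5

Rows with route=RT05, route_grp=GQ6 and hour=18h: riders values are 141, 992, 688, 355, 175.
5 rows match — count = 5.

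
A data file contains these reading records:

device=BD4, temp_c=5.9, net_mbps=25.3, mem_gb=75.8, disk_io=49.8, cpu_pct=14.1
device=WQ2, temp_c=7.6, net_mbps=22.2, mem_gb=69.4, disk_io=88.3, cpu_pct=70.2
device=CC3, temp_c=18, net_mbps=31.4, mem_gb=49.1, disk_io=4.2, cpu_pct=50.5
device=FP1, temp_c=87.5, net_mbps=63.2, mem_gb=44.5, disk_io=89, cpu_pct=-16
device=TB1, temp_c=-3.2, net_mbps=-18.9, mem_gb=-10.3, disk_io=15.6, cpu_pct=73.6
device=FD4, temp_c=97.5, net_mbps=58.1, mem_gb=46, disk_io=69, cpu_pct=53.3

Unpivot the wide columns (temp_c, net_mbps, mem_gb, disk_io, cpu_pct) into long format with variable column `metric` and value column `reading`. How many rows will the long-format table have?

6 device values × 5 melted columns = 30 rows.

30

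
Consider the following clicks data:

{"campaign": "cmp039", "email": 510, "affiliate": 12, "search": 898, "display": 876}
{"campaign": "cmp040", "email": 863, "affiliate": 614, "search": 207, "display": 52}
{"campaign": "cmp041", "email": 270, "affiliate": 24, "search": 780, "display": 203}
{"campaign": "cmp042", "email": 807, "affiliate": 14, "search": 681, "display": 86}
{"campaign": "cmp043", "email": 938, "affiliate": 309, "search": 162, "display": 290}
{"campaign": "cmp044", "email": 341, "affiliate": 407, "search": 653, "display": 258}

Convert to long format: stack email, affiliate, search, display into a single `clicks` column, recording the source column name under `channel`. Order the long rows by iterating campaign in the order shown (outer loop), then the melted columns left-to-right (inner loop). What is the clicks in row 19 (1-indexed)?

24 rows total (6 × 4). Row 19: index ⌊(19-1)/4⌋ = 4 into campaign → cmp043; (19-1) mod 4 = 2 into the melted columns → search.
So row 19 is (cmp043, search, 162); clicks = 162.

162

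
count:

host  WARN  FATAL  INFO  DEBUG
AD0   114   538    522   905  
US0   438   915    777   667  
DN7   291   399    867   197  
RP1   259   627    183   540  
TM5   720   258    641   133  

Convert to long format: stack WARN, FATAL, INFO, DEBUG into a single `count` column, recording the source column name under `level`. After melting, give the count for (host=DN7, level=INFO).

867

Unpivoting turns each (host, wide-column) pair into one long row.
The wide cell at row DN7, column INFO holds 867, so the long row (DN7, INFO) has count=867.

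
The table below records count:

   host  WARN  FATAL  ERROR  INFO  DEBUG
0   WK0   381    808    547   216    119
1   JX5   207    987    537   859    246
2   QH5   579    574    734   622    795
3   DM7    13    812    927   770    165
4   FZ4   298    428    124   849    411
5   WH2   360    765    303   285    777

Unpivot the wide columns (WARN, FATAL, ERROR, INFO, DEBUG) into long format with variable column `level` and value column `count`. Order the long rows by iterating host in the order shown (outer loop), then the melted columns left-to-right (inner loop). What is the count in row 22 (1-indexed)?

428

30 rows total (6 × 5). Row 22: index ⌊(22-1)/5⌋ = 4 into host → FZ4; (22-1) mod 5 = 1 into the melted columns → FATAL.
So row 22 is (FZ4, FATAL, 428); count = 428.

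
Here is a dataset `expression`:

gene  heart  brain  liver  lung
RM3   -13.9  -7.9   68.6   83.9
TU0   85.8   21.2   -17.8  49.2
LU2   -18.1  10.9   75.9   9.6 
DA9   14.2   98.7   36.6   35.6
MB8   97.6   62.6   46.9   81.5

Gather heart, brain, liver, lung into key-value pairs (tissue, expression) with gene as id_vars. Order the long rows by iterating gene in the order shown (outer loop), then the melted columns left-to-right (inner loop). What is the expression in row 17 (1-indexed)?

20 rows total (5 × 4). Row 17: index ⌊(17-1)/4⌋ = 4 into gene → MB8; (17-1) mod 4 = 0 into the melted columns → heart.
So row 17 is (MB8, heart, 97.6); expression = 97.6.

97.6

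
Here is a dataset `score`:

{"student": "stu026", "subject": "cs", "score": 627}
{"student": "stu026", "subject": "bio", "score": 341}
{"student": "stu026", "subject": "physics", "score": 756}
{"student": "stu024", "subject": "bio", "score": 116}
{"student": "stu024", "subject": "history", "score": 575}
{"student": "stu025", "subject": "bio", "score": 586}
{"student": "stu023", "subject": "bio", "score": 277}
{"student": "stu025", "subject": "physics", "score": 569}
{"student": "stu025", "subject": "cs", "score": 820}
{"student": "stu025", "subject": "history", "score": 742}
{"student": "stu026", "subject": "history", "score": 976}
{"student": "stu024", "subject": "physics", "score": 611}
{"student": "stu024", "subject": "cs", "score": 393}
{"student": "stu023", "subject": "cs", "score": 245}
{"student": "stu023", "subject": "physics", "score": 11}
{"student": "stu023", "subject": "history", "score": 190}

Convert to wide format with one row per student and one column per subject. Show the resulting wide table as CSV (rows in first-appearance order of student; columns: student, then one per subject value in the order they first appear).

Columns: student plus the 4 distinct subject values (cs, bio, physics, history).
For example, row stu026 column cs takes score=627 from the long row (stu026, cs).

student,cs,bio,physics,history
stu026,627,341,756,976
stu024,393,116,611,575
stu025,820,586,569,742
stu023,245,277,11,190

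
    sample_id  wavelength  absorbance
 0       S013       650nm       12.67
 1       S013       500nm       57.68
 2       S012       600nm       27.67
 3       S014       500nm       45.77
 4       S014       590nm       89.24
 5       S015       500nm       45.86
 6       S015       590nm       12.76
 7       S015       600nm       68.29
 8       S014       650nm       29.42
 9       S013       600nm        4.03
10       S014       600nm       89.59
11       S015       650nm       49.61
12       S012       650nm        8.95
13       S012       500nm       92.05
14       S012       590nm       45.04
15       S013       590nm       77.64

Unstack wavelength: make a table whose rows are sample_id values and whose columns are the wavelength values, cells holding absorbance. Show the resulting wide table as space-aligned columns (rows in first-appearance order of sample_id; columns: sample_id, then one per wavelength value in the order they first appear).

Columns: sample_id plus the 4 distinct wavelength values (650nm, 500nm, 600nm, 590nm).
For example, row S013 column 650nm takes absorbance=12.67 from the long row (S013, 650nm).

sample_id  650nm  500nm  600nm  590nm
S013       12.67  57.68  4.03   77.64
S012       8.95   92.05  27.67  45.04
S014       29.42  45.77  89.59  89.24
S015       49.61  45.86  68.29  12.76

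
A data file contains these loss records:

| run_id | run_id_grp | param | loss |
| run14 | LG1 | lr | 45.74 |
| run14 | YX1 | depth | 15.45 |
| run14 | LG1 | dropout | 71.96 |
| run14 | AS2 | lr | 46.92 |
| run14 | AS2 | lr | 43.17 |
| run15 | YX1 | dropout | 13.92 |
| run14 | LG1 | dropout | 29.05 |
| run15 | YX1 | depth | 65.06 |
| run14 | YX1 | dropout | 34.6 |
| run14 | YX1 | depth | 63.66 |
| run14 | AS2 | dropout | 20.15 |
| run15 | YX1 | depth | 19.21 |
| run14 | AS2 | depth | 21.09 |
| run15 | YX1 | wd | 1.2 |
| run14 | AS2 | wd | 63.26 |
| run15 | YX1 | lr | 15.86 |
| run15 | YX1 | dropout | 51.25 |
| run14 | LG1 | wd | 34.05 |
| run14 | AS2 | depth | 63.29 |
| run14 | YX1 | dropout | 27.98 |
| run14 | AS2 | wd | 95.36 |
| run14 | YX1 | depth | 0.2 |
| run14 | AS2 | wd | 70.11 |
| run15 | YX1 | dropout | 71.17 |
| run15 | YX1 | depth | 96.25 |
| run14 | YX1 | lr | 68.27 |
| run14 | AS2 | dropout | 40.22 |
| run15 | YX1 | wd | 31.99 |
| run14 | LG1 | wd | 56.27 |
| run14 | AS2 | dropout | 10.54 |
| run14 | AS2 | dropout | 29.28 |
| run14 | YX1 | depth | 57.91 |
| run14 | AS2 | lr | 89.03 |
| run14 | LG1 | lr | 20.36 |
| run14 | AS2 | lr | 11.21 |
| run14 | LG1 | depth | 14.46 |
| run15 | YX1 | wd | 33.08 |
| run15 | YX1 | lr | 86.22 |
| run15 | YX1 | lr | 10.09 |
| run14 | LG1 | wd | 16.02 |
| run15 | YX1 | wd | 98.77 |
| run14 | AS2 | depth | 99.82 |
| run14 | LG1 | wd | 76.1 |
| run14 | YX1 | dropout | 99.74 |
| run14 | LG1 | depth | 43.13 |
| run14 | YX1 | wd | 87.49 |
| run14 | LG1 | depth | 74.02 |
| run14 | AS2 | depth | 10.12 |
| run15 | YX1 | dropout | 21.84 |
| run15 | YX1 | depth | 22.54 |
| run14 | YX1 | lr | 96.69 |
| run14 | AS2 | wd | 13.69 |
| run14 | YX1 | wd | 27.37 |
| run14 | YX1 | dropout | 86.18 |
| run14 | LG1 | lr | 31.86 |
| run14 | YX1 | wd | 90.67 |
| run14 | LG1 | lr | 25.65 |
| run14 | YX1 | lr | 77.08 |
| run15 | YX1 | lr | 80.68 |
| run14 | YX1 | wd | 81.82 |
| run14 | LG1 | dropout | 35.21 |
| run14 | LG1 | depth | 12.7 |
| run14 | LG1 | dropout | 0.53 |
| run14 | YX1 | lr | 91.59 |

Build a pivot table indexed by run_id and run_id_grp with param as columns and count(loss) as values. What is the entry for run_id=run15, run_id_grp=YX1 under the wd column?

4

Rows with run_id=run15, run_id_grp=YX1 and param=wd: loss values are 1.2, 31.99, 33.08, 98.77.
4 rows match — count = 4.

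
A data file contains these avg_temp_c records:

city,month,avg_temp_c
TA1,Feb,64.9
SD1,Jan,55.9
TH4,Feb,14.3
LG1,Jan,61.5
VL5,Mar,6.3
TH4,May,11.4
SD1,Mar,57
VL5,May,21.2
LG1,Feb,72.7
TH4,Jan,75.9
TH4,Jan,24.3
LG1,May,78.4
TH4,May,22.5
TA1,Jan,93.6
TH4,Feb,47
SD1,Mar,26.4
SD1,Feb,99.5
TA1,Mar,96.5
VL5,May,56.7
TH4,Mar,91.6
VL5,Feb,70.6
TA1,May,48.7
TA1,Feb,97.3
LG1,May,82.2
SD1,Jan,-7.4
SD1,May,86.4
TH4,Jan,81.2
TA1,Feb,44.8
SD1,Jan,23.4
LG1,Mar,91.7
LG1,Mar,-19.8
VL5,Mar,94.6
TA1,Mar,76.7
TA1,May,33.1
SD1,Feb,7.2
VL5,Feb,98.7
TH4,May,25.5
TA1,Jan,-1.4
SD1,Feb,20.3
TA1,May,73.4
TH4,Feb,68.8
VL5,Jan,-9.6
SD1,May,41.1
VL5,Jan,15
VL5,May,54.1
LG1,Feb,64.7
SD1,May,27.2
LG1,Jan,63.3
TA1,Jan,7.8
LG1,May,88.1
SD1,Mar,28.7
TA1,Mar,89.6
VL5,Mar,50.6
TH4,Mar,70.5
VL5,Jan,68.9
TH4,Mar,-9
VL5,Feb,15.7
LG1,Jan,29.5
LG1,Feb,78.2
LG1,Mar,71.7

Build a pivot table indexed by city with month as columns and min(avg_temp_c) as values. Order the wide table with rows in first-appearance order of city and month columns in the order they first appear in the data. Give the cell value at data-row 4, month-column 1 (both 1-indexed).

With rows in first-appearance order of city, row 4 is city=LG1. month columns in first-appearance order: Feb, Jan, Mar, May; column 1 is Feb.
Long rows with city=LG1, month=Feb: min(72.7, 64.7, 78.2) = 64.7.

64.7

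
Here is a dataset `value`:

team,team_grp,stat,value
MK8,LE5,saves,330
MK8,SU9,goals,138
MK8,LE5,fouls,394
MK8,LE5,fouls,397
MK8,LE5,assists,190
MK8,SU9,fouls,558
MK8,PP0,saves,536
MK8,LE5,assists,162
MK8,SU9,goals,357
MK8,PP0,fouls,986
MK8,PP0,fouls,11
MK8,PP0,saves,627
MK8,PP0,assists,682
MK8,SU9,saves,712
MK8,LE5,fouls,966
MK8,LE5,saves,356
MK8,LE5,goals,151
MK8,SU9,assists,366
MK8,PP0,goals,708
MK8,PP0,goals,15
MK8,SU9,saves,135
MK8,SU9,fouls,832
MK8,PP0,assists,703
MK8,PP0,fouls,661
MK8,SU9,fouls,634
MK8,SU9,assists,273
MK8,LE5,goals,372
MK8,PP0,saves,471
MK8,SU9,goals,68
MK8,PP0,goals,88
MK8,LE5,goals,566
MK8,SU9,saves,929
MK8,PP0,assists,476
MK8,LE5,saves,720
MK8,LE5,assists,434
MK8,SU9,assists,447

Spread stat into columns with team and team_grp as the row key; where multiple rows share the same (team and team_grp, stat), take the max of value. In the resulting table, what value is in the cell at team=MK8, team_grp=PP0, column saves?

627

Rows with team=MK8, team_grp=PP0 and stat=saves: value values are 536, 627, 471.
max(536, 627, 471) = 627.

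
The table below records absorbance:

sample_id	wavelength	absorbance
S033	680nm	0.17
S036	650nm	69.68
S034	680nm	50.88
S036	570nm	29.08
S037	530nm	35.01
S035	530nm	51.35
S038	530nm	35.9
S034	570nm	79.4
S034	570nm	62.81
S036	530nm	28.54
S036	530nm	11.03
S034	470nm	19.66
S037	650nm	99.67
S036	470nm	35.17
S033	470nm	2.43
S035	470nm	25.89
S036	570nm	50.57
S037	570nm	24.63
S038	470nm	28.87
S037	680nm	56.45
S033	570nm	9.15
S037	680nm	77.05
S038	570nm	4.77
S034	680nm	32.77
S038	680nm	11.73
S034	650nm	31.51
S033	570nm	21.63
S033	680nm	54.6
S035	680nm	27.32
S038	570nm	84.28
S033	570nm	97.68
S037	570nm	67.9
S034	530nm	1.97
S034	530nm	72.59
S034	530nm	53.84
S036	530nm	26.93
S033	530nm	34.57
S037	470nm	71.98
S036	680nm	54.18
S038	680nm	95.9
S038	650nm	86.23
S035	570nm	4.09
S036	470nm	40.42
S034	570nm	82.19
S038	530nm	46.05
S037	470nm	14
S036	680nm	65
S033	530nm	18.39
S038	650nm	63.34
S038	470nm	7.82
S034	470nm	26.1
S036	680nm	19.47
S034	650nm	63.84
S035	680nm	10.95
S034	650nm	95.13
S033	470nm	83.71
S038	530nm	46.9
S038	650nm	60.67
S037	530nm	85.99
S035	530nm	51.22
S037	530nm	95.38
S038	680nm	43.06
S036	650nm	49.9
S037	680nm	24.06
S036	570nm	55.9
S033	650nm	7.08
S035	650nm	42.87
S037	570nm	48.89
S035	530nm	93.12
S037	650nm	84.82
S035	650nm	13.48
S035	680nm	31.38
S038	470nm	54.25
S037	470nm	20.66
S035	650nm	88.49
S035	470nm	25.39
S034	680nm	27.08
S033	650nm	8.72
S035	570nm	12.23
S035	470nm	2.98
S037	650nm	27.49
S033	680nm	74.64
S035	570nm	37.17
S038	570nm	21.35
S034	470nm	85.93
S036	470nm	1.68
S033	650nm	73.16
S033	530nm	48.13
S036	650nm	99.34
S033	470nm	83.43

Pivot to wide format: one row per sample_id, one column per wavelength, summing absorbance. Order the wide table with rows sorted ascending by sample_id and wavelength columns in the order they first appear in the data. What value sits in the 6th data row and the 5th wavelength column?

With rows sorted ascending by sample_id, row 6 is sample_id=S038. wavelength columns in first-appearance order: 680nm, 650nm, 570nm, 530nm, 470nm; column 5 is 470nm.
Long rows with sample_id=S038, wavelength=470nm: 28.87 + 7.82 + 54.25 = 90.94.

90.94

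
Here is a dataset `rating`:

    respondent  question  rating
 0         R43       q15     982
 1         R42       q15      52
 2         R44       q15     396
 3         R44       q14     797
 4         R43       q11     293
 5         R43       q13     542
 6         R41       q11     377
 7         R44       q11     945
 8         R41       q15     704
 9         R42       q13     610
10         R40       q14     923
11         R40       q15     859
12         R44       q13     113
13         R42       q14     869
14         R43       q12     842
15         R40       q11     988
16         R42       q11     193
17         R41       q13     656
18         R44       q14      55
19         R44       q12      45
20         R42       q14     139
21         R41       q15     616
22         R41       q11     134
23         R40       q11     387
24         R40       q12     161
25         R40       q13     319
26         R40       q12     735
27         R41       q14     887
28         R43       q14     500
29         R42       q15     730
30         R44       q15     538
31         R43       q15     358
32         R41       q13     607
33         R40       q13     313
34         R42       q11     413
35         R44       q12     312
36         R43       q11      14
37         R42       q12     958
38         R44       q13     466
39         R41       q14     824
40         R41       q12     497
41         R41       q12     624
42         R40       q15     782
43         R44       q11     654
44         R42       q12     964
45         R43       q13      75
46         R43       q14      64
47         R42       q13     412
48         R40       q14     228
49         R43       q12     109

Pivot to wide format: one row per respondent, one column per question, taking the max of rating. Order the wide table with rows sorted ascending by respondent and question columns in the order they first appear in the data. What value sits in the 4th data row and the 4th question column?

542

With rows sorted ascending by respondent, row 4 is respondent=R43. question columns in first-appearance order: q15, q14, q11, q13, q12; column 4 is q13.
Long rows with respondent=R43, question=q13: max(542, 75) = 542.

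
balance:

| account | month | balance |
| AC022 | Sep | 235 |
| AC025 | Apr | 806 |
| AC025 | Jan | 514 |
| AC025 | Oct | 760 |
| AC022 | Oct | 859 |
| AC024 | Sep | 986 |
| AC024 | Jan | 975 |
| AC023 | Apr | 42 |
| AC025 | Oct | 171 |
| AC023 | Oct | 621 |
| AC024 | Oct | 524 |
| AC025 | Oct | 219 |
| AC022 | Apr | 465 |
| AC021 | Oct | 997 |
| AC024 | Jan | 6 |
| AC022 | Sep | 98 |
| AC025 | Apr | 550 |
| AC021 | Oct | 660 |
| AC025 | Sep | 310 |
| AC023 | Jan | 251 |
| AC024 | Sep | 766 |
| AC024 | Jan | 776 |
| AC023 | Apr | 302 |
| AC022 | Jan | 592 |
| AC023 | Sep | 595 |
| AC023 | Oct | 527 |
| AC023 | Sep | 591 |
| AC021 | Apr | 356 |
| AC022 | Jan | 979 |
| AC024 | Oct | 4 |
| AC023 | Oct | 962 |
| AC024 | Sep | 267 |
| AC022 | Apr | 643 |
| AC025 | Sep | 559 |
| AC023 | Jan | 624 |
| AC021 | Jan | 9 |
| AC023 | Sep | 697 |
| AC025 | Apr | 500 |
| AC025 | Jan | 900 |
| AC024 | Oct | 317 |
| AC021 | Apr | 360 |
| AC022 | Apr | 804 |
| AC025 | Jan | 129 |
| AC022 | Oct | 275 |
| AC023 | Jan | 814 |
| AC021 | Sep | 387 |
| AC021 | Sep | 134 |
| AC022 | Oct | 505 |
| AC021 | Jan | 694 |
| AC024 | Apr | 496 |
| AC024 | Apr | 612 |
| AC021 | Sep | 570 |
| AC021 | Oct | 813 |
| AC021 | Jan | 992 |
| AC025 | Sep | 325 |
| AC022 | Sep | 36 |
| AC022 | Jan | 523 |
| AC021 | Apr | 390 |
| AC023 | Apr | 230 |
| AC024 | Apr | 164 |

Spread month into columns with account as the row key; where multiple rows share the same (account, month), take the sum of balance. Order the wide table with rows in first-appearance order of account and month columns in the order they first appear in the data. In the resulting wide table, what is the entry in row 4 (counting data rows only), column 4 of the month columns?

With rows in first-appearance order of account, row 4 is account=AC023. month columns in first-appearance order: Sep, Apr, Jan, Oct; column 4 is Oct.
Long rows with account=AC023, month=Oct: 621 + 527 + 962 = 2110.

2110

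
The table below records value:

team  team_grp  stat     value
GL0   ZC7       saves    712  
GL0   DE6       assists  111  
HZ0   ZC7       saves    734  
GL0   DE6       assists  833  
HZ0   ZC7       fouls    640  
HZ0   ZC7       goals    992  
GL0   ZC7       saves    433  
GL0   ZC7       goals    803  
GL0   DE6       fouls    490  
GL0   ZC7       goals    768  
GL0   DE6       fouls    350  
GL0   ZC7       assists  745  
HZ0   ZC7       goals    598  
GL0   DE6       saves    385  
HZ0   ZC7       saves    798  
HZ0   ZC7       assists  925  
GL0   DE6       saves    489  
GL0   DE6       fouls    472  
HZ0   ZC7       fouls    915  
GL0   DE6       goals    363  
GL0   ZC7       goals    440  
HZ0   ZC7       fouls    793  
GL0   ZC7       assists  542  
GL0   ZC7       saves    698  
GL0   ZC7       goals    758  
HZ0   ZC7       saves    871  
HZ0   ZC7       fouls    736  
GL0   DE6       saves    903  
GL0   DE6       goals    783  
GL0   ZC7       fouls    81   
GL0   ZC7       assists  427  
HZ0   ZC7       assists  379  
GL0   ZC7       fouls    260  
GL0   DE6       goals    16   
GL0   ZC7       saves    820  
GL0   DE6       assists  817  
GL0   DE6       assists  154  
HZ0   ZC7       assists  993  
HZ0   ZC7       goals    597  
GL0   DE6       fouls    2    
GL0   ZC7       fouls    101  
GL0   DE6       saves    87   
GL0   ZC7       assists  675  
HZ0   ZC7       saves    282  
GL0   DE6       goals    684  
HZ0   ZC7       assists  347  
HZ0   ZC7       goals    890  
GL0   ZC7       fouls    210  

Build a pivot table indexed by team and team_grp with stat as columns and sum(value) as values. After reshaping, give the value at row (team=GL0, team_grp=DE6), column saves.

Rows with team=GL0, team_grp=DE6 and stat=saves: value values are 385, 489, 903, 87.
385 + 489 + 903 + 87 = 1864.

1864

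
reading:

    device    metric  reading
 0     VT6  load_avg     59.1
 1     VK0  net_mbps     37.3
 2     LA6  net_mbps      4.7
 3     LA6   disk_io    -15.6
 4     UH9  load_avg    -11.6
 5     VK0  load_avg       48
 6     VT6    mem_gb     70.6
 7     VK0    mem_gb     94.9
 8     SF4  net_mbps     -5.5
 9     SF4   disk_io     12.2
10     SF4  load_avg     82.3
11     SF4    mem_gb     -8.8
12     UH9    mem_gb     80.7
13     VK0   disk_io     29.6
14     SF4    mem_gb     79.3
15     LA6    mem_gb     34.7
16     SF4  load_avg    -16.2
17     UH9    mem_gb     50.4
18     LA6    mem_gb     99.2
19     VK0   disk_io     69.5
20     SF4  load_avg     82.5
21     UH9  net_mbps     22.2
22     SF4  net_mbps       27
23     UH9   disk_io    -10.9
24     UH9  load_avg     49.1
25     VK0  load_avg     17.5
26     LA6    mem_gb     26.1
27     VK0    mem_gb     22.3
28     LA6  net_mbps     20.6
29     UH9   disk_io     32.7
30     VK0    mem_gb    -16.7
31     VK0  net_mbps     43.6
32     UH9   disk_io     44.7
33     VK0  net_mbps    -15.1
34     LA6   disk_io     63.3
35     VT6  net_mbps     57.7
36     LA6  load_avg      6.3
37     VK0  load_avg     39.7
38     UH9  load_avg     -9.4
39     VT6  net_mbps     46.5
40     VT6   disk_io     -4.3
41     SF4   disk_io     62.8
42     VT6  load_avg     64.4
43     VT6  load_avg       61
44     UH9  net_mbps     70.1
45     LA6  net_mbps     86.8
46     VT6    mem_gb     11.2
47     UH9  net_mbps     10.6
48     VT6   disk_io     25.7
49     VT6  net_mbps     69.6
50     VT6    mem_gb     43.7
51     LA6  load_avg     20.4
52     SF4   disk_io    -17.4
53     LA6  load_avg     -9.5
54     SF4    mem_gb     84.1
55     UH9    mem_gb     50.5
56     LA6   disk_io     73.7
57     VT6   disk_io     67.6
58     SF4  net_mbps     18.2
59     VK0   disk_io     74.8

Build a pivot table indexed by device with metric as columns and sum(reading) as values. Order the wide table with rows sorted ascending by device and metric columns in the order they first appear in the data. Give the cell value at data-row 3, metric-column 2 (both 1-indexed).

With rows sorted ascending by device, row 3 is device=UH9. metric columns in first-appearance order: load_avg, net_mbps, disk_io, mem_gb; column 2 is net_mbps.
Long rows with device=UH9, metric=net_mbps: 22.2 + 70.1 + 10.6 = 102.9.

102.9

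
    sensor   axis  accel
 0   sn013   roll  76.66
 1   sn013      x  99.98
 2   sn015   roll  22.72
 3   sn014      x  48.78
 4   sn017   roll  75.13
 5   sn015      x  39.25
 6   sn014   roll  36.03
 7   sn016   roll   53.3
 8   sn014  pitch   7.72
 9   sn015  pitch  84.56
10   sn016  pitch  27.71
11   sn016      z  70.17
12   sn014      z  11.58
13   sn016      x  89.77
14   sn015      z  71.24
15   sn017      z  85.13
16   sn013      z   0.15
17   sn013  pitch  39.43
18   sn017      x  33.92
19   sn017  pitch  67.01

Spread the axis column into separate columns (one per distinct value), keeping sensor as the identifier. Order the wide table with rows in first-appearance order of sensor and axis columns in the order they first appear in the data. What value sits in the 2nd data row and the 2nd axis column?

With rows in first-appearance order of sensor, row 2 is sensor=sn015. axis columns in first-appearance order: roll, x, pitch, z; column 2 is x.
Long rows with sensor=sn015, axis=x: accel = 39.25.

39.25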